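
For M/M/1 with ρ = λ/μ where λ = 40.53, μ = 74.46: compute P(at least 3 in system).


ρ = 40.53/74.46 = 0.5443
P(N ≥ n) = ρ^n = 0.5443^3 = 0.161273

Final: 0.161273


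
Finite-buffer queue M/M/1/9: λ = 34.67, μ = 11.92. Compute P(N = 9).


ρ = λ/μ = 34.67/11.92 = 2.9086
P_K = (1−ρ)ρ^K/(1−ρ^(K+1)) = (-1.9086·14896.981426)/(1 − 43328.720305)
= -28431.738879/-43327.720305 = 0.656202

Final: 0.656202


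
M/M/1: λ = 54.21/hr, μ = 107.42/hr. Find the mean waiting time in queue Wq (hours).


ρ = 54.21/107.42 = 0.5047
Wq = ρ/(μ−λ) = 0.5047/(107.42 − 54.21) = 0.5047/53.21 = 0.009484 hr

Final: 0.009484 hr


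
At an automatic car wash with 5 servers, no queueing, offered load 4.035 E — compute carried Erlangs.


B(5,4.035) = 0.202193 (Erlang-B)
Carried load = a(1 − B) = 4.035·(1 − 0.202193) = 4.035·0.797807 = 3.2192 E

Final: 3.2192 Erlangs


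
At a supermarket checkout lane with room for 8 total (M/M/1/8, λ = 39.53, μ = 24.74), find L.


ρ = 39.53/24.74 = 1.5978
L = ρ[1 − (K+1)ρ^K + Kρ^(K+1)] / [(1−ρ)(1−ρ^(K+1))]
Numerator: 1.5978·(1 − 9·42.483174 + 8·67.880350) = 258.357847
Denominator: (-0.5978)·(-66.880350) = 39.982230
L = 258.357847/39.982230 = 6.4618

Final: 6.4618


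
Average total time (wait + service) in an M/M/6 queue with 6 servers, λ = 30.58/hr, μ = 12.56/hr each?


a = 2.4347; ρ = 0.4058; P₀ = 0.087199
Lq = P₀·a^c·ρ/(c!(1−ρ)²) = 0.02899
Wq = Lq/λ = 0.02899/30.58 = 0.0009481 hr
W = Wq + 1/μ = 0.0009481 + 0.07962 = 0.08057 hr

Final: 0.08057 hr


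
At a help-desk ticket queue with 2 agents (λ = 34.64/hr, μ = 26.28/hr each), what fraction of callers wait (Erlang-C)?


a = λ/μ = 1.3181; ρ = a/2 = 0.6591
P₀ = 0.205505 (from M/M/c formula)
C(c,a) = [a^c/(c!(1−ρ))]·P₀ = [1.73742/(2·0.3409)]·0.205505
= 2.54796·0.205505 = 0.523617

Final: 0.523617


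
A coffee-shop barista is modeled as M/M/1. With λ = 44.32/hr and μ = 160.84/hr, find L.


ρ = λ/μ = 44.32/160.84 = 0.2756
L = ρ/(1−ρ) = 0.2756/(1 − 0.2756) = 0.2756/0.7244 = 0.3804

Final: 0.3804


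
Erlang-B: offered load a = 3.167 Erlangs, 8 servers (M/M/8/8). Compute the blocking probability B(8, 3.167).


B(c,a) = (a^c/c!) / Σ_{k=0}^{c} a^k/k!
a^8/8! = 0.250994
Σ terms (k=0..8): 1.00000 + 3.16700 + 5.01494 + 5.29411 + 4.19161 + 2.65497 + 1.40138 + 0.63402 + 0.25099 = 23.609031
B = 0.250994/23.609031 = 0.010631

Final: 0.010631


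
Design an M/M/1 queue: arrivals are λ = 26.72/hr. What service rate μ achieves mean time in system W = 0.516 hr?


W = 1/(μ−λ) ⇒ μ − λ = 1/W = 1/0.516 = 1.9380
μ = λ + 1/W = 26.72 + 1.9380 = 28.6580 per hr

Final: 28.6580 /hr


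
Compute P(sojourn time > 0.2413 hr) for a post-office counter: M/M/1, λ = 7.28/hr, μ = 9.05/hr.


W ~ Exponential(μ−λ) for M/M/1.
μ − λ = 9.05 − 7.28 = 1.7700
P(W > t) = e^{−(μ−λ)t} = e^{−0.4271} = 0.652398

Final: 0.652398


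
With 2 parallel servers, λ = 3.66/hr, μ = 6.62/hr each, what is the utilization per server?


ρ = λ/(cμ) = 3.66/(2·6.62) = 3.66/13.24 = 0.2764

Final: 0.2764


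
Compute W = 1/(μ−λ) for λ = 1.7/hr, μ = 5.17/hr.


W = 1/(μ−λ) = 1/(5.17 − 1.7) = 1/3.47 = 0.2882 hr

Final: 0.2882 hr


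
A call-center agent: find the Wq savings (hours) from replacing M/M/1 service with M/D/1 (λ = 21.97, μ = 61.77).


ρ = 21.97/61.77 = 0.3557
Wq(M/M/1) = ρ/(μ−λ) = 0.3557/39.80 = 0.008937 hr
Wq(M/D/1) = ρ/(2(μ−λ)) = 0.004468 hr
Savings = 0.008937 − 0.004468 = 0.004468 hr

Final: 0.004468 hr


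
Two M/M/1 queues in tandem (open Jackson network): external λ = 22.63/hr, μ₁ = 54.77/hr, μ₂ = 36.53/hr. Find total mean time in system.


Each node sees arrival rate λ = 22.63/hr (tandem ⇒ throughput preserved).
W₁ = 1/(μ₁−λ) = 1/(54.77−22.63) = 0.03111 hr
W₂ = 1/(μ₂−λ) = 1/(36.53−22.63) = 0.07194 hr
W_total = W₁ + W₂ = 0.03111 + 0.07194 = 0.10306 hr

Final: 0.10306 hr


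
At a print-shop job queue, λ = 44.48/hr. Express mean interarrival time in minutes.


Mean interarrival time = 1/λ = 1/44.48 hour = 0.02248 hour
In minutes: 0.02248 × 60 = 1.3489 min

Final: 1.3489 min


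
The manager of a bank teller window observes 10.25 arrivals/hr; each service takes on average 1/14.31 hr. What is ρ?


ρ = λ/μ = 10.25/14.31 = 0.7163

Final: 0.7163


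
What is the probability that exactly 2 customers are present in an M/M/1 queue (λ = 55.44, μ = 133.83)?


ρ = 55.44/133.83 = 0.4143
P_n = (1−ρ)·ρ^n = (1 − 0.4143)·0.4143^2 = 0.5857·0.171609 = 0.100519

Final: 0.100519


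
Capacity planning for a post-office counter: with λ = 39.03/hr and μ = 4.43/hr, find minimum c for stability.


Stability requires cμ > λ ⇔ c > λ/μ.
λ/μ = 39.03/4.43 = 8.8104
Minimum integer c = ⌊8.8104⌋ + 1 = 9
Check: 9·4.43 = 39.87 > 39.03, while 8·4.43 = 35.44 ≤ 39.03

Final: 9 servers


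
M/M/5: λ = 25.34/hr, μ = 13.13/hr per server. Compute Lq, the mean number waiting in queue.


a = λ/μ = 1.9299; ρ = a/5 = 0.3860
P₀ = 0.144265
Lq = P₀·a^c·ρ / (c!·(1−ρ)²) = 0.144265·26.77376·0.3860/(120·0.37701)
= 0.03295

Final: 0.03295


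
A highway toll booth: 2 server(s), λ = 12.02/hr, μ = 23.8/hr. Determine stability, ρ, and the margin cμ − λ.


Total capacity cμ = 2·23.8 = 47.60/hr
ρ = λ/(cμ) = 12.02/47.60 = 0.2525
Stable ⇔ ρ < 1: YES
Spare capacity = cμ − λ = 47.60 − 12.02 = 35.58/hr

Final: ρ = 0.2525; stable; margin = 35.58/hr


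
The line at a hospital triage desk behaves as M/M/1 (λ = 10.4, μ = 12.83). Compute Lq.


ρ = 10.4/12.83 = 0.8106
Lq = ρ²/(1−ρ) = 0.6571/0.1894 = 3.4692

Final: 3.4692


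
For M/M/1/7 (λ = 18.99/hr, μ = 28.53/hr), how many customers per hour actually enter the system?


ρ = 0.6656; P_K = (1−ρ)ρ^7/(1−ρ^8) = 0.020131
λ_eff = λ(1 − P_K) = 18.99·(1 − 0.020131) = 18.99·0.979869 = 18.6077 /hr

Final: 18.6077 /hr


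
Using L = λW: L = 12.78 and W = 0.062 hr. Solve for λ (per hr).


λ = L/W = 12.78/0.062 = 206.1290 /hr

Final: 206.1290 /hr


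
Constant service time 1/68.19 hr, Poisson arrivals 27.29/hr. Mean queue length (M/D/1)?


ρ = 27.29/68.19 = 0.4002
M/D/1: Lq = ρ²/(2(1−ρ)) = 0.1602/(2·0.5998) = 0.13352

Final: 0.13352


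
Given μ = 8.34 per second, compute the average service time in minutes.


Mean service time = 1/μ = 1/8.34 second = 0.11990 second
In minutes: 0.11990 × 0.0166667 = 0.001998 min

Final: 0.001998 min


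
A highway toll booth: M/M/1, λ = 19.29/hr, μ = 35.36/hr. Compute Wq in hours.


ρ = 19.29/35.36 = 0.5455
Wq = ρ/(μ−λ) = 0.5455/(35.36 − 19.29) = 0.5455/16.07 = 0.03395 hr

Final: 0.03395 hr


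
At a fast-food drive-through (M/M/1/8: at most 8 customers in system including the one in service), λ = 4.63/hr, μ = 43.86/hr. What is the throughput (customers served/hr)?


ρ = 0.1056; P_K = (1−ρ)ρ^8/(1−ρ^9) = 0.00000001379
λ_eff = λ(1 − P_K) = 4.63·(1 − 0.00000001379) = 4.63·1.000000 = 4.6300 /hr

Final: 4.6300 /hr


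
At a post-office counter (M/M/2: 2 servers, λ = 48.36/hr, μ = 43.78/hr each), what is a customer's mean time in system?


a = 1.1046; ρ = 0.5523; P₀ = 0.288405
Lq = P₀·a^c·ρ/(c!(1−ρ)²) = 0.48486
Wq = Lq/λ = 0.48486/48.36 = 0.01003 hr
W = Wq + 1/μ = 0.01003 + 0.02284 = 0.03287 hr

Final: 0.03287 hr


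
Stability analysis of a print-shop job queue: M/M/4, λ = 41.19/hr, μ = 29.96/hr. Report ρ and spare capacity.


Total capacity cμ = 4·29.96 = 119.84/hr
ρ = λ/(cμ) = 41.19/119.84 = 0.3437
Stable ⇔ ρ < 1: YES
Spare capacity = cμ − λ = 119.84 − 41.19 = 78.65/hr

Final: ρ = 0.3437; stable; margin = 78.65/hr


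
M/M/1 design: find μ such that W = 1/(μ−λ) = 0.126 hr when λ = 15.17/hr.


W = 1/(μ−λ) ⇒ μ − λ = 1/W = 1/0.126 = 7.9365
μ = λ + 1/W = 15.17 + 7.9365 = 23.1065 per hr

Final: 23.1065 /hr


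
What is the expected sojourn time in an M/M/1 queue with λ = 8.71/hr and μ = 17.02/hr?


W = 1/(μ−λ) = 1/(17.02 − 8.71) = 1/8.31 = 0.1203 hr

Final: 0.1203 hr


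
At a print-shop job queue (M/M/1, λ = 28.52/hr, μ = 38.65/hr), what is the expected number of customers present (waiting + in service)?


ρ = λ/μ = 28.52/38.65 = 0.7379
L = ρ/(1−ρ) = 0.7379/(1 − 0.7379) = 0.7379/0.2621 = 2.8154

Final: 2.8154


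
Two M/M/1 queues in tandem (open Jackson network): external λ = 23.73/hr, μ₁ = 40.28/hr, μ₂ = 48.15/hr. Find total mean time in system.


Each node sees arrival rate λ = 23.73/hr (tandem ⇒ throughput preserved).
W₁ = 1/(μ₁−λ) = 1/(40.28−23.73) = 0.06042 hr
W₂ = 1/(μ₂−λ) = 1/(48.15−23.73) = 0.04095 hr
W_total = W₁ + W₂ = 0.06042 + 0.04095 = 0.10137 hr

Final: 0.10137 hr


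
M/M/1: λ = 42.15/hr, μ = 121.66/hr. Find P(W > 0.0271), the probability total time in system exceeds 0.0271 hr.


W ~ Exponential(μ−λ) for M/M/1.
μ − λ = 121.66 − 42.15 = 79.5100
P(W > t) = e^{−(μ−λ)t} = e^{−2.1547} = 0.115936

Final: 0.115936


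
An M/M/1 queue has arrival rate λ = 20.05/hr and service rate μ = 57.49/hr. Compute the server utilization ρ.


ρ = λ/μ = 20.05/57.49 = 0.3488

Final: 0.3488


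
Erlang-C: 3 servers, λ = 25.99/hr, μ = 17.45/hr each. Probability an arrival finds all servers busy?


a = λ/μ = 1.4894; ρ = a/3 = 0.4965
P₀ = 0.213123 (from M/M/c formula)
C(c,a) = [a^c/(c!(1−ρ))]·P₀ = [3.30394/(6·0.5035)]·0.213123
= 1.09359·0.213123 = 0.233068

Final: 0.233068


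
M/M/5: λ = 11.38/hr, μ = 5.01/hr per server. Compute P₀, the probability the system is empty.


a = λ/μ = 11.38/5.01 = 2.2715; ρ = a/c = 0.4543
Σ_{k=0}^{4} a^k/k! (terms k=0..4) = 1.00000 + 2.27146 + 2.57976 + 1.95327 + 1.10919 = 8.91368
Tail: a^5/(5!(1−ρ)) = 60.46759/(120·0.5457) = 0.92338
P₀ = 1/(8.91368 + 0.92338) = 1/9.83706 = 0.101656

Final: 0.101656


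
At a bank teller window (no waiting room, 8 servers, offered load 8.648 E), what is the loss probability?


B(c,a) = (a^c/c!) / Σ_{k=0}^{c} a^k/k!
a^8/8! = 775.898521
Σ terms (k=0..8): 1.00000 + 8.64800 + 37.39395 + 107.79430 + 233.05127 + 403.08548 + 580.98054 + 717.75996 + 775.89852 = 2865.612039
B = 775.898521/2865.612039 = 0.270762

Final: 0.270762


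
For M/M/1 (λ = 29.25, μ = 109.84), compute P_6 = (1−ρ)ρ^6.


ρ = 29.25/109.84 = 0.2663
P_n = (1−ρ)·ρ^n = (1 − 0.2663)·0.2663^6 = 0.7337·0.0003566 = 0.0002616

Final: 0.0002616


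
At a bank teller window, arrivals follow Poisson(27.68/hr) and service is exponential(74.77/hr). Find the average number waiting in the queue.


ρ = 27.68/74.77 = 0.3702
Lq = ρ²/(1−ρ) = 0.1370/0.6298 = 0.2176

Final: 0.2176


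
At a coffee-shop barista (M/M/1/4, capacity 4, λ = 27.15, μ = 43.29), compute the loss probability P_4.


ρ = λ/μ = 27.15/43.29 = 0.6272
P_K = (1−ρ)ρ^K/(1−ρ^(K+1)) = (0.3728·0.154714)/(1 − 0.097031)
= 0.057683/0.902969 = 0.063881

Final: 0.063881


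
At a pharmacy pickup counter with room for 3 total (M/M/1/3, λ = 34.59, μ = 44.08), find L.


ρ = 34.59/44.08 = 0.7847
L = ρ[1 − (K+1)ρ^K + Kρ^(K+1)] / [(1−ρ)(1−ρ^(K+1))]
Numerator: 0.7847·(1 − 4·0.483200 + 3·0.379172) = 0.160642
Denominator: (0.2153)·(0.620828) = 0.133658
L = 0.160642/0.133658 = 1.2019

Final: 1.2019


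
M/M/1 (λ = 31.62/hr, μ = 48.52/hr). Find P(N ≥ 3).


ρ = 31.62/48.52 = 0.6517
P(N ≥ n) = ρ^n = 0.6517^3 = 0.276773

Final: 0.276773


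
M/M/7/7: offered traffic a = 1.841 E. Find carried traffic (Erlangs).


B(7,1.841) = 0.002258 (Erlang-B)
Carried load = a(1 − B) = 1.841·(1 − 0.002258) = 1.841·0.997742 = 1.8368 E

Final: 1.8368 Erlangs


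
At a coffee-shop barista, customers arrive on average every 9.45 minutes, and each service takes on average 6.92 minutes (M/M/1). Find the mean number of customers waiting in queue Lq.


λ = 60/9.45 = 6.3492 /hr
μ = 60/6.92 = 8.6705 /hr
ρ = λ/μ = 6.3492/8.6705 = 0.7323
Lq = ρ²/(1−ρ) = 0.5362/0.2677 = 2.0029

Final: 2.0029


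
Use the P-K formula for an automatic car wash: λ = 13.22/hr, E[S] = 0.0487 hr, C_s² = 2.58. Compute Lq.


ρ = λ·E[S] = 13.22·0.0487 = 0.6438
Lq = ρ²(1+C_s²)/(2(1−ρ)) = 0.4145·(1+2.58)/(2·0.3562)
= 0.4145·3.5800/0.7124 = 2.08304

Final: 2.08304


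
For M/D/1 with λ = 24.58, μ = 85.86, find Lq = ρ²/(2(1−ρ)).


ρ = 24.58/85.86 = 0.2863
M/D/1: Lq = ρ²/(2(1−ρ)) = 0.08196/(2·0.7137) = 0.05741

Final: 0.05741


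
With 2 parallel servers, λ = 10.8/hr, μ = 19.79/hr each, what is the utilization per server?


ρ = λ/(cμ) = 10.8/(2·19.79) = 10.8/39.58 = 0.2729

Final: 0.2729


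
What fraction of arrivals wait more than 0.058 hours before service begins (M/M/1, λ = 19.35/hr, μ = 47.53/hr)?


ρ = 19.35/47.53 = 0.4071
P(Wq > t) = ρ·e^{−(μ−λ)t} = 0.4071·e^{−1.6344}
= 0.4071·0.195062 = 0.079412

Final: 0.079412


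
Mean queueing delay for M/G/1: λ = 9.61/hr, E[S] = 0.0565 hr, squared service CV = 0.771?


ρ = λ·E[S] = 9.61·0.0565 = 0.5430
E[S²] = E[S]²(1+C_s²) = 0.0565²·(1+0.771) = 0.005653
Wq = λ·E[S²]/(2(1−ρ)) = 9.61·0.005653/(2·0.4570) = 0.05944 hr

Final: 0.05944 hr


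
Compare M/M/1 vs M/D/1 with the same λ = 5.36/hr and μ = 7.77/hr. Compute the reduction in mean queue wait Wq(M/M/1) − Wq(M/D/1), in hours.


ρ = 5.36/7.77 = 0.6898
Wq(M/M/1) = ρ/(μ−λ) = 0.6898/2.41 = 0.28624 hr
Wq(M/D/1) = ρ/(2(μ−λ)) = 0.14312 hr
Savings = 0.28624 − 0.14312 = 0.14312 hr

Final: 0.14312 hr


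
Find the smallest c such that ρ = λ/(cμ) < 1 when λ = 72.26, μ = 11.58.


Stability requires cμ > λ ⇔ c > λ/μ.
λ/μ = 72.26/11.58 = 6.2401
Minimum integer c = ⌊6.2401⌋ + 1 = 7
Check: 7·11.58 = 81.06 > 72.26, while 6·11.58 = 69.48 ≤ 72.26

Final: 7 servers


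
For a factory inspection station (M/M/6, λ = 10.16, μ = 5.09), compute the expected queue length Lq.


a = λ/μ = 1.9961; ρ = a/6 = 0.3327
P₀ = 0.135670
Lq = P₀·a^c·ρ / (c!·(1−ρ)²) = 0.135670·63.24928·0.3327/(720·0.44532)
= 0.008903

Final: 0.008903


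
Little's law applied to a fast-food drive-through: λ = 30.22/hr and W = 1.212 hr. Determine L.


L = λW = 30.22·1.212 = 36.6266

Final: 36.6266


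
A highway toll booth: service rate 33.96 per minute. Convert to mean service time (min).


Mean service time = 1/μ = 1/33.96 minute = 0.02945 minute
In minutes: 0.02945 × 1 = 0.02945 min

Final: 0.02945 min


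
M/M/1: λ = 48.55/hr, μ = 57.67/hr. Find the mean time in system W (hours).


W = 1/(μ−λ) = 1/(57.67 − 48.55) = 1/9.12 = 0.1096 hr

Final: 0.1096 hr


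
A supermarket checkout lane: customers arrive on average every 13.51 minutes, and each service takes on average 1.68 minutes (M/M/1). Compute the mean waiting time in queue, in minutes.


λ = 60/13.51 = 4.4412 /hr
μ = 60/1.68 = 35.7143 /hr
ρ = λ/μ = 4.4412/35.7143 = 0.1244
Wq = ρ/(μ−λ) = 0.1244/(35.7143−4.4412) = 0.003976 hr
In minutes: 0.003976·60 = 0.2386 min

Final: 0.2386 min


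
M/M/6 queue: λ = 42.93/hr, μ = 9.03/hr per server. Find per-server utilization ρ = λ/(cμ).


ρ = λ/(cμ) = 42.93/(6·9.03) = 42.93/54.18 = 0.7924

Final: 0.7924


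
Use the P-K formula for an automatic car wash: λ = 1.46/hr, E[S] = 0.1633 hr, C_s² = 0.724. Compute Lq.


ρ = λ·E[S] = 1.46·0.1633 = 0.2384
Lq = ρ²(1+C_s²)/(2(1−ρ)) = 0.05684·(1+0.724)/(2·0.7616)
= 0.05684·1.7240/1.5232 = 0.06434

Final: 0.06434


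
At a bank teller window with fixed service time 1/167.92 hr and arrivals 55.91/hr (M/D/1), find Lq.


ρ = 55.91/167.92 = 0.3330
M/D/1: Lq = ρ²/(2(1−ρ)) = 0.1109/(2·0.6670) = 0.08310

Final: 0.08310


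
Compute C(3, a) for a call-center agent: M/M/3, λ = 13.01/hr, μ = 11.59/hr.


a = λ/μ = 1.1225; ρ = a/3 = 0.3742
P₀ = 0.319568 (from M/M/c formula)
C(c,a) = [a^c/(c!(1−ρ))]·P₀ = [1.41443/(6·0.6258)]·0.319568
= 0.37668·0.319568 = 0.120376

Final: 0.120376


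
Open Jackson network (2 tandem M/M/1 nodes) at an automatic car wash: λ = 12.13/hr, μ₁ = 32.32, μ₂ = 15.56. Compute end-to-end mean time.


Each node sees arrival rate λ = 12.13/hr (tandem ⇒ throughput preserved).
W₁ = 1/(μ₁−λ) = 1/(32.32−12.13) = 0.04953 hr
W₂ = 1/(μ₂−λ) = 1/(15.56−12.13) = 0.29155 hr
W_total = W₁ + W₂ = 0.04953 + 0.29155 = 0.34107 hr

Final: 0.34107 hr


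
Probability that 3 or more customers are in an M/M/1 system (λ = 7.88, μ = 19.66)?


ρ = 7.88/19.66 = 0.4008
P(N ≥ n) = ρ^n = 0.4008^3 = 0.064391

Final: 0.064391


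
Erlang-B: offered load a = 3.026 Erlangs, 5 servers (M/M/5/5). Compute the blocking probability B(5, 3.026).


B(c,a) = (a^c/c!) / Σ_{k=0}^{c} a^k/k!
a^5/5! = 2.114284
Σ terms (k=0..5): 1.00000 + 3.02600 + 4.57834 + 4.61802 + 3.49353 + 2.11428 = 18.830169
B = 2.114284/18.830169 = 0.112282

Final: 0.112282


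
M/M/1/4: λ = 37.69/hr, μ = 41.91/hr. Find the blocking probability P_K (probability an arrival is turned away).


ρ = λ/μ = 37.69/41.91 = 0.8993
P_K = (1−ρ)ρ^K/(1−ρ^(K+1)) = (0.1007·0.654085)/(1 − 0.588224)
= 0.065861/0.411776 = 0.159944

Final: 0.159944


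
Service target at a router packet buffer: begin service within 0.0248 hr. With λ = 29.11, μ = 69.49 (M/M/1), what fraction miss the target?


ρ = 29.11/69.49 = 0.4189
P(Wq > t) = ρ·e^{−(μ−λ)t} = 0.4189·e^{−1.0014}
= 0.4189·0.367356 = 0.153889

Final: 0.153889


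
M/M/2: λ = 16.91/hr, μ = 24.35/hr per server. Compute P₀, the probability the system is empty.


a = λ/μ = 16.91/24.35 = 0.6945; ρ = a/c = 0.3472
Σ_{k=0}^{1} a^k/k! (terms k=0..1) = 1.00000 + 0.69446 = 1.69446
Tail: a^2/(2!(1−ρ)) = 0.48227/(2·0.6528) = 0.36940
P₀ = 1/(1.69446 + 0.36940) = 1/2.06386 = 0.484530

Final: 0.484530


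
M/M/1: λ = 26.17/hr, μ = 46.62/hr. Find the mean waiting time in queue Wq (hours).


ρ = 26.17/46.62 = 0.5613
Wq = ρ/(μ−λ) = 0.5613/(46.62 − 26.17) = 0.5613/20.45 = 0.02745 hr

Final: 0.02745 hr


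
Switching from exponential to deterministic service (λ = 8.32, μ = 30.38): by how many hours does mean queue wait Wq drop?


ρ = 8.32/30.38 = 0.2739
Wq(M/M/1) = ρ/(μ−λ) = 0.2739/22.06 = 0.01241 hr
Wq(M/D/1) = ρ/(2(μ−λ)) = 0.006207 hr
Savings = 0.01241 − 0.006207 = 0.006207 hr

Final: 0.006207 hr


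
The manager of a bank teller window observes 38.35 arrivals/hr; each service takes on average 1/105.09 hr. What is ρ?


ρ = λ/μ = 38.35/105.09 = 0.3649

Final: 0.3649


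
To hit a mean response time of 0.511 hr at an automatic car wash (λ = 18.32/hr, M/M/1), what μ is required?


W = 1/(μ−λ) ⇒ μ − λ = 1/W = 1/0.511 = 1.9569
μ = λ + 1/W = 18.32 + 1.9569 = 20.2769 per hr

Final: 20.2769 /hr


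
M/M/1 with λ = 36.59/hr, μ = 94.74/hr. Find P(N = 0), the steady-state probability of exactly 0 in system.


ρ = 36.59/94.74 = 0.3862
P_n = (1−ρ)·ρ^n = (1 − 0.3862)·0.3862^0 = 0.6138·1.000000 = 0.613785

Final: 0.613785


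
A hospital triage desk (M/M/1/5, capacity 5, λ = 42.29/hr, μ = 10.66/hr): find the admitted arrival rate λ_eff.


ρ = 3.9672; P_K = (1−ρ)ρ^5/(1−ρ^6) = 0.748123
λ_eff = λ(1 − P_K) = 42.29·(1 − 0.748123) = 42.29·0.251877 = 10.6519 /hr

Final: 10.6519 /hr


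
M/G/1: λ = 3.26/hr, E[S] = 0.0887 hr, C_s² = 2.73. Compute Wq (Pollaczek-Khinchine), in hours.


ρ = λ·E[S] = 3.26·0.0887 = 0.2892
E[S²] = E[S]²(1+C_s²) = 0.0887²·(1+2.73) = 0.029346
Wq = λ·E[S²]/(2(1−ρ)) = 3.26·0.029346/(2·0.7108) = 0.06729 hr

Final: 0.06729 hr


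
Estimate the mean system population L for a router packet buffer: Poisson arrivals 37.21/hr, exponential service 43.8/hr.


ρ = λ/μ = 37.21/43.8 = 0.8495
L = ρ/(1−ρ) = 0.8495/(1 − 0.8495) = 0.8495/0.1505 = 5.6464

Final: 5.6464


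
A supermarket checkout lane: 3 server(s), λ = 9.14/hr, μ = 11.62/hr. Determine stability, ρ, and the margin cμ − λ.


Total capacity cμ = 3·11.62 = 34.86/hr
ρ = λ/(cμ) = 9.14/34.86 = 0.2622
Stable ⇔ ρ < 1: YES
Spare capacity = cμ − λ = 34.86 − 9.14 = 25.72/hr

Final: ρ = 0.2622; stable; margin = 25.72/hr


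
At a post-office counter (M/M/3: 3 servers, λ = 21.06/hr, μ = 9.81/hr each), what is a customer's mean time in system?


a = 2.1468; ρ = 0.7156; P₀ = 0.088895
Lq = P₀·a^c·ρ/(c!(1−ρ)²) = 1.29686
Wq = Lq/λ = 1.29686/21.06 = 0.06158 hr
W = Wq + 1/μ = 0.06158 + 0.10194 = 0.16352 hr

Final: 0.16352 hr


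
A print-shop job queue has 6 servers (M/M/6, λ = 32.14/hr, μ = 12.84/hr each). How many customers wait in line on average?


a = λ/μ = 2.5031; ρ = a/6 = 0.4172
P₀ = 0.081363
Lq = P₀·a^c·ρ / (c!·(1−ρ)²) = 0.081363·245.97167·0.4172/(720·0.33967)
= 0.03414

Final: 0.03414


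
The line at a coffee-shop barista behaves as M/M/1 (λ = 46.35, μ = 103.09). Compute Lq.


ρ = 46.35/103.09 = 0.4496
Lq = ρ²/(1−ρ) = 0.2021/0.5504 = 0.3673

Final: 0.3673


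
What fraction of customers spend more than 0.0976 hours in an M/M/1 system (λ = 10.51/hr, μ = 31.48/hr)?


W ~ Exponential(μ−λ) for M/M/1.
μ − λ = 31.48 − 10.51 = 20.9700
P(W > t) = e^{−(μ−λ)t} = e^{−2.0467} = 0.129164

Final: 0.129164


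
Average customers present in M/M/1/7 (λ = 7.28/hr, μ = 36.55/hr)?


ρ = 7.28/36.55 = 0.1992
L = ρ[1 − (K+1)ρ^K + Kρ^(K+1)] / [(1−ρ)(1−ρ^(K+1))]
Numerator: 0.1992·(1 − 8·0.00001244 + 7·0.000002477) = 0.199163
Denominator: (0.8008)·(0.999998) = 0.800819
L = 0.199163/0.800819 = 0.2487

Final: 0.2487


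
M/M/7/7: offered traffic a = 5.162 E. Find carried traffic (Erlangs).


B(7,5.162) = 0.130759 (Erlang-B)
Carried load = a(1 − B) = 5.162·(1 − 0.130759) = 5.162·0.869241 = 4.4870 E

Final: 4.4870 Erlangs


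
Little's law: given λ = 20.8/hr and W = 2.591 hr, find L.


L = λW = 20.8·2.591 = 53.8928

Final: 53.8928


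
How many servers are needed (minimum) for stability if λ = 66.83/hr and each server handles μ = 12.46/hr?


Stability requires cμ > λ ⇔ c > λ/μ.
λ/μ = 66.83/12.46 = 5.3636
Minimum integer c = ⌊5.3636⌋ + 1 = 6
Check: 6·12.46 = 74.76 > 66.83, while 5·12.46 = 62.30 ≤ 66.83

Final: 6 servers


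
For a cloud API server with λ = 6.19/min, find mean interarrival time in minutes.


Mean interarrival time = 1/λ = 1/6.19 minute = 0.16155 minute
In minutes: 0.16155 × 1 = 0.1616 min

Final: 0.1616 min


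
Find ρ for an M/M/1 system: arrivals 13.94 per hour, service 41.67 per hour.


ρ = λ/μ = 13.94/41.67 = 0.3345

Final: 0.3345


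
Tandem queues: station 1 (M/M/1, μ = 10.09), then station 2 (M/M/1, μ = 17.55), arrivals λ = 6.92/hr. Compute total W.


Each node sees arrival rate λ = 6.92/hr (tandem ⇒ throughput preserved).
W₁ = 1/(μ₁−λ) = 1/(10.09−6.92) = 0.31546 hr
W₂ = 1/(μ₂−λ) = 1/(17.55−6.92) = 0.09407 hr
W_total = W₁ + W₂ = 0.31546 + 0.09407 = 0.40953 hr

Final: 0.40953 hr


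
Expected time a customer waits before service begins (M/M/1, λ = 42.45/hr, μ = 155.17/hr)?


ρ = 42.45/155.17 = 0.2736
Wq = ρ/(μ−λ) = 0.2736/(155.17 − 42.45) = 0.2736/112.72 = 0.002427 hr

Final: 0.002427 hr


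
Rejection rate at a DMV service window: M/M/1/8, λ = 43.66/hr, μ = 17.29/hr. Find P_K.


ρ = λ/μ = 43.66/17.29 = 2.5252
P_K = (1−ρ)ρ^K/(1−ρ^(K+1)) = (-1.5252·1653.141029)/(1 − 4174.444034)
= -2521.303004/-4173.444034 = 0.604130

Final: 0.604130


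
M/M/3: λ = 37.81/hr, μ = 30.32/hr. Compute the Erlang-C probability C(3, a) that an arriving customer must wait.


a = λ/μ = 1.2470; ρ = a/3 = 0.4157
P₀ = 0.279509 (from M/M/c formula)
C(c,a) = [a^c/(c!(1−ρ))]·P₀ = [1.93924/(6·0.5843)]·0.279509
= 0.55313·0.279509 = 0.154605

Final: 0.154605


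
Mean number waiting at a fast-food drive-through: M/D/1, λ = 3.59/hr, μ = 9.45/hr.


ρ = 3.59/9.45 = 0.3799
M/D/1: Lq = ρ²/(2(1−ρ)) = 0.1443/(2·0.6201) = 0.11637

Final: 0.11637


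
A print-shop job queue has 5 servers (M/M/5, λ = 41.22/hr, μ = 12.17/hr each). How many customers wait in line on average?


a = λ/μ = 3.3870; ρ = a/5 = 0.6774
P₀ = 0.029765
Lq = P₀·a^c·ρ / (c!·(1−ρ)²) = 0.029765·445.74558·0.6774/(120·0.10407)
= 0.71967

Final: 0.71967


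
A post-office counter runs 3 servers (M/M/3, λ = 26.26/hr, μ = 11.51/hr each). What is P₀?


a = λ/μ = 26.26/11.51 = 2.2815; ρ = a/c = 0.7605
Σ_{k=0}^{2} a^k/k! (terms k=0..2) = 1.00000 + 2.28149 + 2.60261 = 5.88410
Tail: a^3/(3!(1−ρ)) = 11.87567/(6·0.2395) = 8.26415
P₀ = 1/(5.88410 + 8.26415) = 1/14.14825 = 0.070680

Final: 0.070680


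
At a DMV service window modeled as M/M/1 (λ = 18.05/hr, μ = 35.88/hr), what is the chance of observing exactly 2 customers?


ρ = 18.05/35.88 = 0.5031
P_n = (1−ρ)·ρ^n = (1 − 0.5031)·0.5031^2 = 0.4969·0.253075 = 0.125762

Final: 0.125762


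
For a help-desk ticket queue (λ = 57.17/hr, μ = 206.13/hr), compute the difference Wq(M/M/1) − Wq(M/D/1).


ρ = 57.17/206.13 = 0.2773
Wq(M/M/1) = ρ/(μ−λ) = 0.2773/148.96 = 0.001862 hr
Wq(M/D/1) = ρ/(2(μ−λ)) = 0.0009310 hr
Savings = 0.001862 − 0.0009310 = 0.0009310 hr

Final: 0.0009310 hr


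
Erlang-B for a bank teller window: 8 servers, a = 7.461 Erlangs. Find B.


B(c,a) = (a^c/c!) / Σ_{k=0}^{c} a^k/k!
a^8/8! = 238.152857
Σ terms (k=0..8): 1.00000 + 7.46100 + 27.83326 + 69.22132 + 129.11507 + 192.66550 + 239.57955 + 255.35757 + 238.15286 = 1160.386125
B = 238.152857/1160.386125 = 0.205236

Final: 0.205236


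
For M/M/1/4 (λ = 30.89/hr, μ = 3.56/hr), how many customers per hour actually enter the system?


ρ = 8.6770; P_K = (1−ρ)ρ^4/(1−ρ^5) = 0.884770
λ_eff = λ(1 − P_K) = 30.89·(1 − 0.884770) = 30.89·0.115230 = 3.5594 /hr

Final: 3.5594 /hr


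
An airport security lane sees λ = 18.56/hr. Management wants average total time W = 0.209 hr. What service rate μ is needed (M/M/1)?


W = 1/(μ−λ) ⇒ μ − λ = 1/W = 1/0.209 = 4.7847
μ = λ + 1/W = 18.56 + 4.7847 = 23.3447 per hr

Final: 23.3447 /hr


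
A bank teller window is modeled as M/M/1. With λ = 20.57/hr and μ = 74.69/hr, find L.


ρ = λ/μ = 20.57/74.69 = 0.2754
L = ρ/(1−ρ) = 0.2754/(1 − 0.2754) = 0.2754/0.7246 = 0.3801

Final: 0.3801


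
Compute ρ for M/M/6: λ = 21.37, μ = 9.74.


ρ = λ/(cμ) = 21.37/(6·9.74) = 21.37/58.44 = 0.3657

Final: 0.3657


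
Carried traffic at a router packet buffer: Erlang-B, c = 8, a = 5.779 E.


B(8,5.779) = 0.109748 (Erlang-B)
Carried load = a(1 − B) = 5.779·(1 − 0.109748) = 5.779·0.890252 = 5.1448 E

Final: 5.1448 Erlangs


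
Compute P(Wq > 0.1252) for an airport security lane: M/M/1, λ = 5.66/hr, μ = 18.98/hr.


ρ = 5.66/18.98 = 0.2982
P(Wq > t) = ρ·e^{−(μ−λ)t} = 0.2982·e^{−1.6677}
= 0.2982·0.188687 = 0.056268

Final: 0.056268


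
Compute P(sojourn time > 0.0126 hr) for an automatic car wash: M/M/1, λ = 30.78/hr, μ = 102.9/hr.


W ~ Exponential(μ−λ) for M/M/1.
μ − λ = 102.9 − 30.78 = 72.1200
P(W > t) = e^{−(μ−λ)t} = e^{−0.9087} = 0.403043

Final: 0.403043


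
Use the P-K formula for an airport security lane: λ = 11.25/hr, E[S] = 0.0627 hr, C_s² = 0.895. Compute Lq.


ρ = λ·E[S] = 11.25·0.0627 = 0.7054
Lq = ρ²(1+C_s²)/(2(1−ρ)) = 0.4976·(1+0.895)/(2·0.2946)
= 0.4976·1.8950/0.5892 = 1.60011

Final: 1.60011


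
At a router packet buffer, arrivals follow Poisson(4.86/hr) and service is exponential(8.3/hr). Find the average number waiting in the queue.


ρ = 4.86/8.3 = 0.5855
Lq = ρ²/(1−ρ) = 0.3429/0.4145 = 0.8272

Final: 0.8272


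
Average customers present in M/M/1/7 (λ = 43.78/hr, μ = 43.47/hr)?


ρ = 43.78/43.47 = 1.0071
L = ρ[1 − (K+1)ρ^K + Kρ^(K+1)] / [(1−ρ)(1−ρ^(K+1))]
Numerator: 1.0071·(1 − 8·1.051000 + 7·1.058495) = 0.001476
Denominator: (-0.007131)·(-0.058495) = 0.0004172
L = 0.001476/0.0004172 = 3.5373

Final: 3.5373


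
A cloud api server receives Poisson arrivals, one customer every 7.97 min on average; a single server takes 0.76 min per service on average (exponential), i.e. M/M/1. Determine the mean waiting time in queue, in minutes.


λ = 60/7.97 = 7.5282 /hr
μ = 60/0.76 = 78.9474 /hr
ρ = λ/μ = 7.5282/78.9474 = 0.09536
Wq = ρ/(μ−λ) = 0.09536/(78.9474−7.5282) = 0.001335 hr
In minutes: 0.001335·60 = 0.08011 min

Final: 0.08011 min


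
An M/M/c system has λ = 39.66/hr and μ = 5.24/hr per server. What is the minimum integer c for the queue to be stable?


Stability requires cμ > λ ⇔ c > λ/μ.
λ/μ = 39.66/5.24 = 7.5687
Minimum integer c = ⌊7.5687⌋ + 1 = 8
Check: 8·5.24 = 41.92 > 39.66, while 7·5.24 = 36.68 ≤ 39.66

Final: 8 servers


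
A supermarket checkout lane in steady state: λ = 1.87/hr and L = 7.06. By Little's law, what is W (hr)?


W = L/λ = 7.06/1.87 = 3.7754 hr

Final: 3.7754 hr


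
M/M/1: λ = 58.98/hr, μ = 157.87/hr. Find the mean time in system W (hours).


W = 1/(μ−λ) = 1/(157.87 − 58.98) = 1/98.89 = 0.01011 hr

Final: 0.01011 hr


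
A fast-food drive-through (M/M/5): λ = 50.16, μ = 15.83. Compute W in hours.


a = 3.1687; ρ = 0.6337; P₀ = 0.038521
Lq = P₀·a^c·ρ/(c!(1−ρ)²) = 0.48441
Wq = Lq/λ = 0.48441/50.16 = 0.009657 hr
W = Wq + 1/μ = 0.009657 + 0.06317 = 0.07283 hr

Final: 0.07283 hr


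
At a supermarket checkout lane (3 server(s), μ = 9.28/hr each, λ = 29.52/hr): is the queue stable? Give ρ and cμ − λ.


Total capacity cμ = 3·9.28 = 27.84/hr
ρ = λ/(cμ) = 29.52/27.84 = 1.0603
Stable ⇔ ρ < 1: NO
Spare capacity = cμ − λ = 27.84 − 29.52 = -1.68/hr

Final: ρ = 1.0603; unstable; margin = -1.68/hr


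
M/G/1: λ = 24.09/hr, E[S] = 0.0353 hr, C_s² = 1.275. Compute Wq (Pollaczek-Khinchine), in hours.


ρ = λ·E[S] = 24.09·0.0353 = 0.8504
E[S²] = E[S]²(1+C_s²) = 0.0353²·(1+1.275) = 0.002835
Wq = λ·E[S²]/(2(1−ρ)) = 24.09·0.002835/(2·0.1496) = 0.22821 hr

Final: 0.22821 hr


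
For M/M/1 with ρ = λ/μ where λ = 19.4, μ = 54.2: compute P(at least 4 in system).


ρ = 19.4/54.2 = 0.3579
P(N ≥ n) = ρ^n = 0.3579^4 = 0.016414

Final: 0.016414


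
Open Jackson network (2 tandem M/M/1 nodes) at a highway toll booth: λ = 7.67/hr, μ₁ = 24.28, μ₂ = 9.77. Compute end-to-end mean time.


Each node sees arrival rate λ = 7.67/hr (tandem ⇒ throughput preserved).
W₁ = 1/(μ₁−λ) = 1/(24.28−7.67) = 0.06020 hr
W₂ = 1/(μ₂−λ) = 1/(9.77−7.67) = 0.47619 hr
W_total = W₁ + W₂ = 0.06020 + 0.47619 = 0.53640 hr

Final: 0.53640 hr


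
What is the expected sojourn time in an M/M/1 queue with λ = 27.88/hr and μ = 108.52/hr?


W = 1/(μ−λ) = 1/(108.52 − 27.88) = 1/80.64 = 0.01240 hr

Final: 0.01240 hr


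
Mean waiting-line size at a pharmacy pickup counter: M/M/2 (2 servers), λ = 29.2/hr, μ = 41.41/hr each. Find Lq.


a = λ/μ = 0.7051; ρ = a/2 = 0.3526
P₀ = 0.478665
Lq = P₀·a^c·ρ / (c!·(1−ρ)²) = 0.478665·0.49723·0.3526/(2·0.41916)
= 0.10010

Final: 0.10010


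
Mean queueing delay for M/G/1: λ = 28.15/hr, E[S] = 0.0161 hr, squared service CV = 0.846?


ρ = λ·E[S] = 28.15·0.0161 = 0.4532
E[S²] = E[S]²(1+C_s²) = 0.0161²·(1+0.846) = 0.0004785
Wq = λ·E[S²]/(2(1−ρ)) = 28.15·0.0004785/(2·0.5468) = 0.01232 hr

Final: 0.01232 hr


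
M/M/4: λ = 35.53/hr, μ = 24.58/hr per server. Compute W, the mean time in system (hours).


a = 1.4455; ρ = 0.3614; P₀ = 0.233732
Lq = P₀·a^c·ρ/(c!(1−ρ)²) = 0.03767
Wq = Lq/λ = 0.03767/35.53 = 0.001060 hr
W = Wq + 1/μ = 0.001060 + 0.04068 = 0.04174 hr

Final: 0.04174 hr


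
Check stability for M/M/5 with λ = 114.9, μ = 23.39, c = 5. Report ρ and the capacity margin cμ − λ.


Total capacity cμ = 5·23.39 = 116.95/hr
ρ = λ/(cμ) = 114.9/116.95 = 0.9825
Stable ⇔ ρ < 1: YES
Spare capacity = cμ − λ = 116.95 − 114.9 = 2.05/hr

Final: ρ = 0.9825; stable; margin = 2.05/hr


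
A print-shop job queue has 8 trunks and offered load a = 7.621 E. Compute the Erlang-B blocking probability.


B(c,a) = (a^c/c!) / Σ_{k=0}^{c} a^k/k!
a^8/8! = 282.211801
Σ terms (k=0..8): 1.00000 + 7.62100 + 29.03982 + 73.77082 + 140.55186 + 214.22915 + 272.10672 + 296.24648 + 282.21180 = 1316.777657
B = 282.211801/1316.777657 = 0.214320

Final: 0.214320


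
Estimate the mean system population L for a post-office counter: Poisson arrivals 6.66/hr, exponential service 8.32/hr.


ρ = λ/μ = 6.66/8.32 = 0.8005
L = ρ/(1−ρ) = 0.8005/(1 − 0.8005) = 0.8005/0.1995 = 4.0120

Final: 4.0120


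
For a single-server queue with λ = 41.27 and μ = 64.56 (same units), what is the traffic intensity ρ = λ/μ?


ρ = λ/μ = 41.27/64.56 = 0.6393

Final: 0.6393


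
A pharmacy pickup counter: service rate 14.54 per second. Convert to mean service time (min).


Mean service time = 1/μ = 1/14.54 second = 0.06878 second
In minutes: 0.06878 × 0.0166667 = 0.001146 min

Final: 0.001146 min


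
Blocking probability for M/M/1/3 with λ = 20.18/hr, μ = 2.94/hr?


ρ = λ/μ = 20.18/2.94 = 6.8639
P_K = (1−ρ)ρ^K/(1−ρ^(K+1)) = (-5.8639·323.386208)/(1 − 2219.705335)
= -1896.319127/-2218.705335 = 0.854696

Final: 0.854696


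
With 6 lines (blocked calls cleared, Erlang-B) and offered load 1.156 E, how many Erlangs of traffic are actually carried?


B(6,1.156) = 0.001043 (Erlang-B)
Carried load = a(1 − B) = 1.156·(1 − 0.001043) = 1.156·0.998957 = 1.1548 E

Final: 1.1548 Erlangs


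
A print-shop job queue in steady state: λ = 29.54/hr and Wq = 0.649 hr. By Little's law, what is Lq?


Lq = λWq = 29.54·0.649 = 19.1715

Final: 19.1715


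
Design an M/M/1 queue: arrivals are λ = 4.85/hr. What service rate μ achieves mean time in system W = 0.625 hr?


W = 1/(μ−λ) ⇒ μ − λ = 1/W = 1/0.625 = 1.6000
μ = λ + 1/W = 4.85 + 1.6000 = 6.4500 per hr

Final: 6.4500 /hr


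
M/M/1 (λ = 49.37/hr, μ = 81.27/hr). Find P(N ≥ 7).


ρ = 49.37/81.27 = 0.6075
P(N ≥ n) = ρ^n = 0.6075^7 = 0.030530

Final: 0.030530


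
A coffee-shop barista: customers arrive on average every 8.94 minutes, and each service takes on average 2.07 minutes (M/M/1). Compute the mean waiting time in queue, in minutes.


λ = 60/8.94 = 6.7114 /hr
μ = 60/2.07 = 28.9855 /hr
ρ = λ/μ = 6.7114/28.9855 = 0.2315
Wq = ρ/(μ−λ) = 0.2315/(28.9855−6.7114) = 0.01040 hr
In minutes: 0.01040·60 = 0.6237 min

Final: 0.6237 min


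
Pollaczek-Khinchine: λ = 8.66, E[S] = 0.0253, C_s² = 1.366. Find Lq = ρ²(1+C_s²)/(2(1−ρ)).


ρ = λ·E[S] = 8.66·0.0253 = 0.2191
Lq = ρ²(1+C_s²)/(2(1−ρ)) = 0.04800·(1+1.366)/(2·0.7809)
= 0.04800·2.3660/1.5618 = 0.07272

Final: 0.07272


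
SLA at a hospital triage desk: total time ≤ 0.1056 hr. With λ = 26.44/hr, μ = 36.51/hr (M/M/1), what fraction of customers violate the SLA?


W ~ Exponential(μ−λ) for M/M/1.
μ − λ = 36.51 − 26.44 = 10.0700
P(W > t) = e^{−(μ−λ)t} = e^{−1.0634} = 0.345283

Final: 0.345283


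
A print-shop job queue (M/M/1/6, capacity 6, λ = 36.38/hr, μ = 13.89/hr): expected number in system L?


ρ = 36.38/13.89 = 2.6192
L = ρ[1 − (K+1)ρ^K + Kρ^(K+1)] / [(1−ρ)(1−ρ^(K+1))]
Numerator: 2.6192·(1 − 7·322.821680 + 6·845.518555) = 7371.231184
Denominator: (-1.6192)·(-844.518555) = 1367.402614
L = 7371.231184/1367.402614 = 5.3907

Final: 5.3907


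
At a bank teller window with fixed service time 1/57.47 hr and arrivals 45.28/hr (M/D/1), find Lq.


ρ = 45.28/57.47 = 0.7879
M/D/1: Lq = ρ²/(2(1−ρ)) = 0.6208/(2·0.2121) = 1.46332

Final: 1.46332


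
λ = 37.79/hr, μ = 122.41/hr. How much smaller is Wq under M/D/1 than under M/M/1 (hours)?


ρ = 37.79/122.41 = 0.3087
Wq(M/M/1) = ρ/(μ−λ) = 0.3087/84.62 = 0.003648 hr
Wq(M/D/1) = ρ/(2(μ−λ)) = 0.001824 hr
Savings = 0.003648 − 0.001824 = 0.001824 hr

Final: 0.001824 hr


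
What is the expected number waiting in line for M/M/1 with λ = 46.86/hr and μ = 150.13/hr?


ρ = 46.86/150.13 = 0.3121
Lq = ρ²/(1−ρ) = 0.09742/0.6879 = 0.1416

Final: 0.1416


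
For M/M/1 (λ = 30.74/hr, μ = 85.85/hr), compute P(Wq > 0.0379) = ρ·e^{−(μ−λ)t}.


ρ = 30.74/85.85 = 0.3581
P(Wq > t) = ρ·e^{−(μ−λ)t} = 0.3581·e^{−2.0887}
= 0.3581·0.123852 = 0.044347

Final: 0.044347


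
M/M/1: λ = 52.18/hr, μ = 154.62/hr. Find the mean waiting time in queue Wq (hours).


ρ = 52.18/154.62 = 0.3375
Wq = ρ/(μ−λ) = 0.3375/(154.62 − 52.18) = 0.3375/102.44 = 0.003294 hr

Final: 0.003294 hr


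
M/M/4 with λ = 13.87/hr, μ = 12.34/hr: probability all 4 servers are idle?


a = λ/μ = 13.87/12.34 = 1.1240; ρ = a/c = 0.2810
Σ_{k=0}^{3} a^k/k! (terms k=0..3) = 1.00000 + 1.12399 + 0.63167 + 0.23666 = 2.99232
Tail: a^4/(4!(1−ρ)) = 1.59605/(24·0.7190) = 0.09249
P₀ = 1/(2.99232 + 0.09249) = 1/3.08482 = 0.324168

Final: 0.324168


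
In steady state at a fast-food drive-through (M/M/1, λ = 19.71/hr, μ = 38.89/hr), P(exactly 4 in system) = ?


ρ = 19.71/38.89 = 0.5068
P_n = (1−ρ)·ρ^n = (1 − 0.5068)·0.5068^4 = 0.4932·0.065977 = 0.032539

Final: 0.032539


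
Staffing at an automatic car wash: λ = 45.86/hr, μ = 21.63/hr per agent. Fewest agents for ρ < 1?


Stability requires cμ > λ ⇔ c > λ/μ.
λ/μ = 45.86/21.63 = 2.1202
Minimum integer c = ⌊2.1202⌋ + 1 = 3
Check: 3·21.63 = 64.89 > 45.86, while 2·21.63 = 43.26 ≤ 45.86

Final: 3 servers


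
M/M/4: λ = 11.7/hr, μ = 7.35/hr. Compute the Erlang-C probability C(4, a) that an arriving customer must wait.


a = λ/μ = 1.5918; ρ = a/4 = 0.3980
P₀ = 0.200986 (from M/M/c formula)
C(c,a) = [a^c/(c!(1−ρ))]·P₀ = [6.42087/(24·0.6020)]·0.200986
= 0.44438·0.200986 = 0.089315

Final: 0.089315


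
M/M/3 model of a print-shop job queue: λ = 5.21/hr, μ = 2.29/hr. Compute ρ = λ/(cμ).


ρ = λ/(cμ) = 5.21/(3·2.29) = 5.21/6.87 = 0.7584

Final: 0.7584


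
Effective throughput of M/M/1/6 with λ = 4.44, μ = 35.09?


ρ = 0.1265; P_K = (1−ρ)ρ^6/(1−ρ^7) = 0.000003585
λ_eff = λ(1 − P_K) = 4.44·(1 − 0.000003585) = 4.44·0.999996 = 4.4400 /hr

Final: 4.4400 /hr


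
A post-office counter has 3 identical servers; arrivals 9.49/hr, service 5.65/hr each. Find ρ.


ρ = λ/(cμ) = 9.49/(3·5.65) = 9.49/16.95 = 0.5599

Final: 0.5599


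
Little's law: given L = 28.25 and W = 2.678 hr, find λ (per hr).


λ = L/W = 28.25/2.678 = 10.5489 /hr

Final: 10.5489 /hr


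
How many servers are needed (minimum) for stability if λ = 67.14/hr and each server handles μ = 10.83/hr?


Stability requires cμ > λ ⇔ c > λ/μ.
λ/μ = 67.14/10.83 = 6.1994
Minimum integer c = ⌊6.1994⌋ + 1 = 7
Check: 7·10.83 = 75.81 > 67.14, while 6·10.83 = 64.98 ≤ 67.14

Final: 7 servers


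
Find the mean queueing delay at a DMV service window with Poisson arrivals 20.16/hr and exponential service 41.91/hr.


ρ = 20.16/41.91 = 0.4810
Wq = ρ/(μ−λ) = 0.4810/(41.91 − 20.16) = 0.4810/21.75 = 0.02212 hr

Final: 0.02212 hr


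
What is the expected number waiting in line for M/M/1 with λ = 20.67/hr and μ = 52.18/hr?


ρ = 20.67/52.18 = 0.3961
Lq = ρ²/(1−ρ) = 0.1569/0.6039 = 0.2599

Final: 0.2599


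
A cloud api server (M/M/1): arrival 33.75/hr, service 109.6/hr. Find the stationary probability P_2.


ρ = 33.75/109.6 = 0.3079
P_n = (1−ρ)·ρ^n = (1 − 0.3079)·0.3079^2 = 0.6921·0.094826 = 0.065625

Final: 0.065625


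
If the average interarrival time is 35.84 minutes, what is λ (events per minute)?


λ = 1/(interarrival time) in consistent units.
1 minute = 1 min, so λ = 1/35.84 = 0.02790 per minute

Final: 0.02790 /min
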